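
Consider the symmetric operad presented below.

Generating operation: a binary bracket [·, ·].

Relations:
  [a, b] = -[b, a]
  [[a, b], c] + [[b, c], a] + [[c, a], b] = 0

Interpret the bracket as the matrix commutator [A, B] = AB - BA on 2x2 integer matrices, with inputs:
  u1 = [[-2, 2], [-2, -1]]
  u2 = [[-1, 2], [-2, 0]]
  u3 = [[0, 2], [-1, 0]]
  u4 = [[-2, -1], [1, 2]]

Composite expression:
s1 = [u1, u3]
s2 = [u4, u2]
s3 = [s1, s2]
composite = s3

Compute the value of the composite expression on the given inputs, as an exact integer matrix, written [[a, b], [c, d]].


[[9, -36], [36, -9]]

[u1, u3] = [[2, -2], [-1, -2]]
[u4, u2] = [[0, -9], [-9, 0]]
[[u1, u3], [u4, u2]] = [[9, -36], [36, -9]]


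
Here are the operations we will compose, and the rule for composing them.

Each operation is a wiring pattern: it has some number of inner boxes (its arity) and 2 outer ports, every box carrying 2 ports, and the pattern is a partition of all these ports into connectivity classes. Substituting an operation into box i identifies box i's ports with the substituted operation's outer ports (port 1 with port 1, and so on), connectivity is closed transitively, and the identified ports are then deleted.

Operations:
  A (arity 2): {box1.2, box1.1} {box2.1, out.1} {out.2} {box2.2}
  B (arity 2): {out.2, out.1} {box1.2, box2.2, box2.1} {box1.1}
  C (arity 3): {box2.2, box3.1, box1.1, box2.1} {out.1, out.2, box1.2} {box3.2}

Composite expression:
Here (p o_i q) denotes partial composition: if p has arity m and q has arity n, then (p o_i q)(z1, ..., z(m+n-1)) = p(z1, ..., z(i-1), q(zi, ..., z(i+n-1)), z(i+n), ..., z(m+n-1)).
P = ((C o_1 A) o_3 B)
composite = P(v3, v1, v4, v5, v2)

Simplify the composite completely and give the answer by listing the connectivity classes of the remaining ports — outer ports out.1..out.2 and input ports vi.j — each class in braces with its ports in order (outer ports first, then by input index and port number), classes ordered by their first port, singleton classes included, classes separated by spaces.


{out.1, out.2} {v1.1, v2.1} {v1.2} {v2.2} {v3.1, v3.2} {v4.1} {v4.2, v5.1, v5.2}

Substituting into C glues patterns; closure does the rest.
stage A: inputs (v3, v1), connectivity {out.1, v1.1} {out.2} {v1.2} {v3.1, v3.2}, out.j its boundary
stage B: inputs (v4, v5), connectivity {out.1, out.2} {v4.1} {v4.2, v5.1, v5.2}, out.j its boundary
stage C: inputs (v3, v1, v4, v5, v2), connectivity {out.1, out.2} {v1.1, v2.1} {v1.2} {v2.2} {v3.1, v3.2} {v4.1} {v4.2, v5.1, v5.2}, out.j its boundary


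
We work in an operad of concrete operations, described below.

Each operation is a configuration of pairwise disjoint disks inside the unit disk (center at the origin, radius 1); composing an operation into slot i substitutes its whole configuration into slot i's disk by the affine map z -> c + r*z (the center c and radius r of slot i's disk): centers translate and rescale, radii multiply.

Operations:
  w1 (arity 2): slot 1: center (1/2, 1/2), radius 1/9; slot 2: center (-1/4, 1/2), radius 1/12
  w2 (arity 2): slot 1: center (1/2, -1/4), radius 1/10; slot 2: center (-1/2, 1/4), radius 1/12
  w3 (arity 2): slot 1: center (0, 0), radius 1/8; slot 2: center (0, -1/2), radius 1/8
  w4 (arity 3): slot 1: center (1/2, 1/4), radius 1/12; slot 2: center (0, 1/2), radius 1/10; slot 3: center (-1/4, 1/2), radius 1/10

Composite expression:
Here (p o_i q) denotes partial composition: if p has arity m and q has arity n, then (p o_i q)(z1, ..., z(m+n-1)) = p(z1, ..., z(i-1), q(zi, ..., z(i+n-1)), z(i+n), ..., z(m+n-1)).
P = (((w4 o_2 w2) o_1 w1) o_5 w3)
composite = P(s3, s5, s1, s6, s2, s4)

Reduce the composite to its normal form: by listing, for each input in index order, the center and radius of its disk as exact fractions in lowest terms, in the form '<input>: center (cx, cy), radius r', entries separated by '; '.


s1: center (1/20, 19/40), radius 1/100; s2: center (-1/4, 1/2), radius 1/80; s3: center (13/24, 7/24), radius 1/108; s4: center (-1/4, 9/20), radius 1/80; s5: center (23/48, 7/24), radius 1/144; s6: center (-1/20, 21/40), radius 1/120

Only the slot chain above each s matters under w4; compose those maps.
s3: after 2 affine steps, its disk has center (13/24, 7/24), radius 1/108
s5: after 2 affine steps, its disk has center (23/48, 7/24), radius 1/144
s1: after 2 affine steps, its disk has center (1/20, 19/40), radius 1/100
s6: after 2 affine steps, its disk has center (-1/20, 21/40), radius 1/120
s2: after 2 affine steps, its disk has center (-1/4, 1/2), radius 1/80
s4: after 2 affine steps, its disk has center (-1/4, 9/20), radius 1/80


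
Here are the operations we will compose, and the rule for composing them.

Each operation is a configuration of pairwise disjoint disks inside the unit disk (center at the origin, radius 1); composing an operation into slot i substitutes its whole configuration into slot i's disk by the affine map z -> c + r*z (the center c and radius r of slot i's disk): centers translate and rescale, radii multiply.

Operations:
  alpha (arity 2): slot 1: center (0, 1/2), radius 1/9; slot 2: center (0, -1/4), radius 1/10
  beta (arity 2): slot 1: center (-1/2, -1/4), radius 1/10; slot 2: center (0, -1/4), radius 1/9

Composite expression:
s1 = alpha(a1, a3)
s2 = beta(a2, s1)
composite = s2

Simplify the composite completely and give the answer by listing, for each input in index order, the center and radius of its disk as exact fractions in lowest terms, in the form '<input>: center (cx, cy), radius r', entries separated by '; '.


a1: center (0, -7/36), radius 1/81; a2: center (-1/2, -1/4), radius 1/10; a3: center (0, -5/18), radius 1/90

Affine substitution under beta: radii multiply and a-centers shift.
input a2: applying the 1 nested substitution gives center (-1/2, -1/4), radius 1/10
input a1: applying the 2 nested substitutions gives center (0, -7/36), radius 1/81
input a3: applying the 2 nested substitutions gives center (0, -5/18), radius 1/90


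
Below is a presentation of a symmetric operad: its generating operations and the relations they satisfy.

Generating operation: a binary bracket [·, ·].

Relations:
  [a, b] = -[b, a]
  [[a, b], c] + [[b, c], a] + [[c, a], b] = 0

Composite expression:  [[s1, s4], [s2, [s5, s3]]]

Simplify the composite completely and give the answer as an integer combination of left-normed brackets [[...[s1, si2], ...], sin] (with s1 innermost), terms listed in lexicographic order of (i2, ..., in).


-[[[[s1, s4], s2], s3], s5] + [[[[s1, s4], s2], s5], s3] + [[[[s1, s4], s3], s5], s2] - [[[[s1, s4], s5], s3], s2]


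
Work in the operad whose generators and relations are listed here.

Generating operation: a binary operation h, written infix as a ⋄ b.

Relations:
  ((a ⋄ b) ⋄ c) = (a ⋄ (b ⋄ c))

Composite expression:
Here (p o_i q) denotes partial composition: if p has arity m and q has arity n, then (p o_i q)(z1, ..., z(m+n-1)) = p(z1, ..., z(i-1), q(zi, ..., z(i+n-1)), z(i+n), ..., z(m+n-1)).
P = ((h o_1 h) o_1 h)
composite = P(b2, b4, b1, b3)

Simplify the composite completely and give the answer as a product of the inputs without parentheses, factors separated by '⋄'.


b2 ⋄ b4 ⋄ b1 ⋄ b3

All parenthesizations of h agree; list the b-inputs left to right.
(b2 ⋄ b4) flattens to b2 ⋄ b4
((b2 ⋄ b4) ⋄ b1) flattens to b2 ⋄ b4 ⋄ b1
(((b2 ⋄ b4) ⋄ b1) ⋄ b3) flattens to b2 ⋄ b4 ⋄ b1 ⋄ b3


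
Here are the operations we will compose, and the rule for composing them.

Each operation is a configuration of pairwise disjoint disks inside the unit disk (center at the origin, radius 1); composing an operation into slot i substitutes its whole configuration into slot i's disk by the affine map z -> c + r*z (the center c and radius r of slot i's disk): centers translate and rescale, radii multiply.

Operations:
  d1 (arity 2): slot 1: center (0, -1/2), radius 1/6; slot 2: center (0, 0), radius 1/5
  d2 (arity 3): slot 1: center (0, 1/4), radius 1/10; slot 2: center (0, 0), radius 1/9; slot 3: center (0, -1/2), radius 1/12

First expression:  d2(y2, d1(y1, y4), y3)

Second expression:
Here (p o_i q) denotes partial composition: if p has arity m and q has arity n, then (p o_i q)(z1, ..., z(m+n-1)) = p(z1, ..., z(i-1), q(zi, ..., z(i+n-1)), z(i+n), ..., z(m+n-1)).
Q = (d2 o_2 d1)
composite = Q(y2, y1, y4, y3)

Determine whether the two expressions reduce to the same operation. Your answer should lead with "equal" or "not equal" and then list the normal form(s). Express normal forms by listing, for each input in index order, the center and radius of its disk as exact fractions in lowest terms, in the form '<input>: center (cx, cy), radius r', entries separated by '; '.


Reducing the first expression gives y1: center (0, -1/18), radius 1/54; y2: center (0, 1/4), radius 1/10; y3: center (0, -1/2), radius 1/12; y4: center (0, 0), radius 1/45
Reducing the second expression gives y1: center (0, -1/18), radius 1/54; y2: center (0, 1/4), radius 1/10; y3: center (0, -1/2), radius 1/12; y4: center (0, 0), radius 1/45
The forms coincide; equal.

equal: each reduces to y1: center (0, -1/18), radius 1/54; y2: center (0, 1/4), radius 1/10; y3: center (0, -1/2), radius 1/12; y4: center (0, 0), radius 1/45


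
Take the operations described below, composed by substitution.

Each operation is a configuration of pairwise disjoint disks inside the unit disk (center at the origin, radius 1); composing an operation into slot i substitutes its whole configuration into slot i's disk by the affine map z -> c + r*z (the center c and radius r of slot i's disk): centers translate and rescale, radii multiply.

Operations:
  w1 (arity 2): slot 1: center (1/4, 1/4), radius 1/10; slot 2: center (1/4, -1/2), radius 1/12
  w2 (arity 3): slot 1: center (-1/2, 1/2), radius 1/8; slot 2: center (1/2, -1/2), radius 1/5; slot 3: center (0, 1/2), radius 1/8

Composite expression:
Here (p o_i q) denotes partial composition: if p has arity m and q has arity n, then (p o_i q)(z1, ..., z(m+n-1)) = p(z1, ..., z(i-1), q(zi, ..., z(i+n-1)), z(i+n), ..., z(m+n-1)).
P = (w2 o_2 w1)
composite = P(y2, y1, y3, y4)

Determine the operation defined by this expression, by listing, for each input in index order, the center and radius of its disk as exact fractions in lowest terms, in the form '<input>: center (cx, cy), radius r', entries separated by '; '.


y1: center (11/20, -9/20), radius 1/50; y2: center (-1/2, 1/2), radius 1/8; y3: center (11/20, -3/5), radius 1/60; y4: center (0, 1/2), radius 1/8

Affine substitution under w2: radii multiply and y-centers shift.
y2 passes through 1 substitution, ending at center (-1/2, 1/2), radius 1/8
y1 passes through 2 substitutions, ending at center (11/20, -9/20), radius 1/50
y3 passes through 2 substitutions, ending at center (11/20, -3/5), radius 1/60
y4 passes through 1 substitution, ending at center (0, 1/2), radius 1/8


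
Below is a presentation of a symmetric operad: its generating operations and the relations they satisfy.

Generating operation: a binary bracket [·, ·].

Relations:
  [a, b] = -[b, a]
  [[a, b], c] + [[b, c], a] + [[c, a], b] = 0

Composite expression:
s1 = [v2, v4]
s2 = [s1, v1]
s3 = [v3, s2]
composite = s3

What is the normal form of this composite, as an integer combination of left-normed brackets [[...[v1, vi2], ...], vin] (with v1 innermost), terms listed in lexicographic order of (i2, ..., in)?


[[[v1, v2], v4], v3] - [[[v1, v4], v2], v3]

A multilinear Lie element is pinned by v1-initial words (v1 innermost).
Composite bracket: [v3, [[v2, v4], v1]]
Applying ab - ba throughout gives 8 signed words (2^3 = 8).
Keep just the words that open with v1:
  word v1v2v4v3 has sign +1, contributing +[[[v1, v2], v4], v3]
  word v1v4v2v3 has sign -1, contributing -[[[v1, v4], v2], v3]


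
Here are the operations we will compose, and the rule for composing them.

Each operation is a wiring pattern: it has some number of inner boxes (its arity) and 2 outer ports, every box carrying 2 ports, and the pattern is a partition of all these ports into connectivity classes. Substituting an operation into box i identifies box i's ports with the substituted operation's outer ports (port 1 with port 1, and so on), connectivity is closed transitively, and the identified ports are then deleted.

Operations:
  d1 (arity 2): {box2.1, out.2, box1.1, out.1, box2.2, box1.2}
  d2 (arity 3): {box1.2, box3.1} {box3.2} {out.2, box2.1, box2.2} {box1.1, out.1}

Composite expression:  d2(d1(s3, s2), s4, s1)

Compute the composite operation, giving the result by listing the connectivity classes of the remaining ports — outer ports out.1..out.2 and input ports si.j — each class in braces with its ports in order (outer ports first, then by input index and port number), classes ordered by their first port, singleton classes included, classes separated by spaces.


{out.1, s1.1, s2.1, s2.2, s3.1, s3.2} {out.2, s4.1, s4.2} {s1.2}


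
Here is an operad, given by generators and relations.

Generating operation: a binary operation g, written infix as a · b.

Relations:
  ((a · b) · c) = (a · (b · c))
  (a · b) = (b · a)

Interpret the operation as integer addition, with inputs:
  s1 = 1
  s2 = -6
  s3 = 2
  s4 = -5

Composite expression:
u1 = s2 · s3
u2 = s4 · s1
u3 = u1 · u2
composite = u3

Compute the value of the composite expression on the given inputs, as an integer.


-8


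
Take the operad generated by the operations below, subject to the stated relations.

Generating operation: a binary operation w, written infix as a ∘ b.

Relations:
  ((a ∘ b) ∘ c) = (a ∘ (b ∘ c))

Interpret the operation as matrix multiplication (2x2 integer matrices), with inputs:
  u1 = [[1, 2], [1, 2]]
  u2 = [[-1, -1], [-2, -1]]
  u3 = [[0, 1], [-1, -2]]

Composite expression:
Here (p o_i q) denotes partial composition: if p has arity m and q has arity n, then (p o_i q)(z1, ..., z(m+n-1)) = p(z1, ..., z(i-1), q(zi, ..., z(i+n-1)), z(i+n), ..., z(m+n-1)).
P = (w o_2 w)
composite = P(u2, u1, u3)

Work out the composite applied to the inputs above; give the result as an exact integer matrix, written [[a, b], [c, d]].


(u1 ∘ u3) = [[-2, -3], [-2, -3]]
(u2 ∘ (u1 ∘ u3)) = [[4, 6], [6, 9]]

[[4, 6], [6, 9]]


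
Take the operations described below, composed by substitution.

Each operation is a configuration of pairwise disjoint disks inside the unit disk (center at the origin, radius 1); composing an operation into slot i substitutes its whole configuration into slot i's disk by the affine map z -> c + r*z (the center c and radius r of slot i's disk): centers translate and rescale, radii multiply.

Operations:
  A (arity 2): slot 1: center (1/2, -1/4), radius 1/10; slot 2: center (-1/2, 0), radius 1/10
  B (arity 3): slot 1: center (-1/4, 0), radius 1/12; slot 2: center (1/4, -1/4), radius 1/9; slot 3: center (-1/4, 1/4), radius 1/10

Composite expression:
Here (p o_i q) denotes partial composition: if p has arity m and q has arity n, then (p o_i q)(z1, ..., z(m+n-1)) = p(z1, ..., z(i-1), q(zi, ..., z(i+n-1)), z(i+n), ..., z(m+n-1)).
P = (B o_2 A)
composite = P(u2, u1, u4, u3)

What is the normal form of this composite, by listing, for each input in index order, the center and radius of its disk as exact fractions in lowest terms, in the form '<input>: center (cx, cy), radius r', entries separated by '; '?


u1: center (11/36, -5/18), radius 1/90; u2: center (-1/4, 0), radius 1/12; u3: center (-1/4, 1/4), radius 1/10; u4: center (7/36, -1/4), radius 1/90


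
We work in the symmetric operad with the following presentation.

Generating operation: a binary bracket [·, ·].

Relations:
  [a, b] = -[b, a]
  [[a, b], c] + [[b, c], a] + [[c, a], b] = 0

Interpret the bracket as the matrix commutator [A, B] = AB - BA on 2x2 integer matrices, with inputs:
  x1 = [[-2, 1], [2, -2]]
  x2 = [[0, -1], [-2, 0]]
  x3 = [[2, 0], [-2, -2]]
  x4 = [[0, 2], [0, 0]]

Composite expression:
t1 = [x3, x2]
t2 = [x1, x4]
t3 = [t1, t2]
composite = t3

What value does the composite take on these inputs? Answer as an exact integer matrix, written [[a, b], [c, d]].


[[0, -32], [-64, 0]]

[x3, x2] = [[-2, -4], [8, 2]]
[x1, x4] = [[-4, 0], [0, 4]]
[[x3, x2], [x1, x4]] = [[0, -32], [-64, 0]]


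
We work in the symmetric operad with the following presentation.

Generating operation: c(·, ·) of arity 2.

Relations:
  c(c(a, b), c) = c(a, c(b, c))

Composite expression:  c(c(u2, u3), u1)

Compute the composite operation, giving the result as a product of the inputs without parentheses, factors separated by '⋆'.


u2 ⋆ u3 ⋆ u1

Associativity of c dissolves the nesting; only the u-input order survives.
c(u2, u3) unparenthesizes to u2 ⋆ u3
c(c(u2, u3), u1) unparenthesizes to u2 ⋆ u3 ⋆ u1


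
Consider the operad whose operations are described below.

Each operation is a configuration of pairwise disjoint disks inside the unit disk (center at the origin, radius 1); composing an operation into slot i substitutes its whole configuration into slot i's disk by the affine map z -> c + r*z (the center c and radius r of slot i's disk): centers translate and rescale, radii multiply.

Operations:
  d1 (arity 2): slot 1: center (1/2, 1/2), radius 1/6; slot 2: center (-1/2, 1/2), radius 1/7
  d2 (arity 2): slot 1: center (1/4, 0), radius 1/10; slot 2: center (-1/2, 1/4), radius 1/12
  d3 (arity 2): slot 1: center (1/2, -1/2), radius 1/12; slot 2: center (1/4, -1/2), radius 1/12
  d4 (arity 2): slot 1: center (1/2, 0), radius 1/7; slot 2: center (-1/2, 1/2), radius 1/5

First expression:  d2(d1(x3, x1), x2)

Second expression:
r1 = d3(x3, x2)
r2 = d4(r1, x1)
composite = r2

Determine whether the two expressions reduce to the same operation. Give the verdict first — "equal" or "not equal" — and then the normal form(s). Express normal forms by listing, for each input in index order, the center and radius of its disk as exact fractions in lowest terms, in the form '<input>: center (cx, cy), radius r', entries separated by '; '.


The first expression reduces to x1: center (1/5, 1/20), radius 1/70; x2: center (-1/2, 1/4), radius 1/12; x3: center (3/10, 1/20), radius 1/60
The second expression reduces to x1: center (-1/2, 1/2), radius 1/5; x2: center (15/28, -1/14), radius 1/84; x3: center (4/7, -1/14), radius 1/84
They disagree, so not equal.

not equal; the first gives x1: center (1/5, 1/20), radius 1/70; x2: center (-1/2, 1/4), radius 1/12; x3: center (3/10, 1/20), radius 1/60 and the second x1: center (-1/2, 1/2), radius 1/5; x2: center (15/28, -1/14), radius 1/84; x3: center (4/7, -1/14), radius 1/84


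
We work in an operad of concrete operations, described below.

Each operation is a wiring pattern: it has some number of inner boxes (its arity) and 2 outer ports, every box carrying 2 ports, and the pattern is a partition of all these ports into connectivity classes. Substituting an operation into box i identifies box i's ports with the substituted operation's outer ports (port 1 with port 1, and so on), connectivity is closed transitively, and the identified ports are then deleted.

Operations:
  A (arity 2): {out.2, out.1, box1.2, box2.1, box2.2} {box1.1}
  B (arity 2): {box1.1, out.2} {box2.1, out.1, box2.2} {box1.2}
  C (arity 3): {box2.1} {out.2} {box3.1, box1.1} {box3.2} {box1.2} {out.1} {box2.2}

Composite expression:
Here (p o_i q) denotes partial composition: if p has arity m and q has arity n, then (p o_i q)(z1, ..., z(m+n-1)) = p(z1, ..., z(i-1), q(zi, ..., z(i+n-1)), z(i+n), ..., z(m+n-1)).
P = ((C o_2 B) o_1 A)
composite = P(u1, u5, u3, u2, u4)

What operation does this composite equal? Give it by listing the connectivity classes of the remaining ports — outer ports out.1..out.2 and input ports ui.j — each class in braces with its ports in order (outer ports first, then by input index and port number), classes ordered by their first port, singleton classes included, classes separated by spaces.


{out.1} {out.2} {u1.1} {u1.2, u4.1, u5.1, u5.2} {u2.1, u2.2} {u3.1} {u3.2} {u4.2}

Treat the ports identified at C as solder joints: merge, then drop.
composing A on (u1, u5), with out.j its own outer ports: {out.1, out.2, u1.2, u5.1, u5.2} {u1.1}
composing B on (u3, u2), with out.j its own outer ports: {out.1, u2.1, u2.2} {out.2, u3.1} {u3.2}
composing C on (u1, u5, u3, u2, u4), with out.j its own outer ports: {out.1} {out.2} {u1.1} {u1.2, u4.1, u5.1, u5.2} {u2.1, u2.2} {u3.1} {u3.2} {u4.2}


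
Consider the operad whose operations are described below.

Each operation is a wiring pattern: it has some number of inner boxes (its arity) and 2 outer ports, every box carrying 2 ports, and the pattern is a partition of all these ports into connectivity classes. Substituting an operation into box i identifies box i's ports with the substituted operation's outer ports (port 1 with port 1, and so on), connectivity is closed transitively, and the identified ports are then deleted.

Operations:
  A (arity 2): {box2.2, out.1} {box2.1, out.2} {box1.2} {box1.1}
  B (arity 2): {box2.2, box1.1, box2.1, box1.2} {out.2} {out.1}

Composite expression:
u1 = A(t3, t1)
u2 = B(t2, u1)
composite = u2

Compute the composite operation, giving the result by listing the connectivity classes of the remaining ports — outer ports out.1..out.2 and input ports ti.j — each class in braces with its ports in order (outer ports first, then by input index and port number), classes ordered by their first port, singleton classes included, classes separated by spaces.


{out.1} {out.2} {t1.1, t1.2, t2.1, t2.2} {t3.1} {t3.2}

Two ports join when wires chain via B-identified ports.
A over (t3, t1) gives {out.1, t1.2} {out.2, t1.1} {t3.1} {t3.2}, out.j being that stage's outer ports
B over (t2, t3, t1) gives {out.1} {out.2} {t1.1, t1.2, t2.1, t2.2} {t3.1} {t3.2}, out.j being that stage's outer ports


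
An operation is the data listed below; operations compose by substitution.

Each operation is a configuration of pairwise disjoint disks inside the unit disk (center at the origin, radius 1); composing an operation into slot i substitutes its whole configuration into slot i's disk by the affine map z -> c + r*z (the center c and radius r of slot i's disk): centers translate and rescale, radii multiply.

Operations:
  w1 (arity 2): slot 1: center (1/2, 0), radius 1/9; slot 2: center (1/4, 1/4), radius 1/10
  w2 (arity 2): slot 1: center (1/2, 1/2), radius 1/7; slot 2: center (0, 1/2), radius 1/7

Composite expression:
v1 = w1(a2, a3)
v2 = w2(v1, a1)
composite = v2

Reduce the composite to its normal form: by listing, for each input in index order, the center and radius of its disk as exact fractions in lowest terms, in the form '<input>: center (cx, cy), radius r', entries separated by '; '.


a1: center (0, 1/2), radius 1/7; a2: center (4/7, 1/2), radius 1/63; a3: center (15/28, 15/28), radius 1/70

Only the slot chain above each a matters under w2; compose those maps.
input a2: composing its 2 substitution steps yields center (4/7, 1/2), radius 1/63
input a3: composing its 2 substitution steps yields center (15/28, 15/28), radius 1/70
input a1: composing its 1 substitution step yields center (0, 1/2), radius 1/7


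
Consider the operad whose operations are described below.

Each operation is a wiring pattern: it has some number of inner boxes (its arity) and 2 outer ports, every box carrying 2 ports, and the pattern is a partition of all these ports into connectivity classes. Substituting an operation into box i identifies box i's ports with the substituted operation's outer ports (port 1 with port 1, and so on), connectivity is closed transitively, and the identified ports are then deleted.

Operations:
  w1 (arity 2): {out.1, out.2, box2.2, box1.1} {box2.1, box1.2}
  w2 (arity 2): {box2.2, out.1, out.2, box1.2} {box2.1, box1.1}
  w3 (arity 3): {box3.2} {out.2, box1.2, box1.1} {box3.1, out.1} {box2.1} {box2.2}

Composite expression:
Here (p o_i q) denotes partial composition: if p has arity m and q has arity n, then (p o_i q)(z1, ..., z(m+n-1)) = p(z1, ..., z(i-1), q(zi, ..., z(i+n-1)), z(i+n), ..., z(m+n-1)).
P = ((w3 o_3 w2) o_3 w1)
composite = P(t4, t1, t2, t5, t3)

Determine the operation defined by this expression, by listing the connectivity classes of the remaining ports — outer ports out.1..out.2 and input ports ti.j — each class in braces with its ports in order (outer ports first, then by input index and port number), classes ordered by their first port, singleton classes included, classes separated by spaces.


{out.1, t2.1, t3.1, t3.2, t5.2} {out.2, t4.1, t4.2} {t1.1} {t1.2} {t2.2, t5.1}

After gluing at w3, chains via deleted ports link the t-ports.
after w1, the pattern on (t2, t5) reads {out.1, out.2, t2.1, t5.2} {t2.2, t5.1} (out.j = its outer ports)
after w2, the pattern on (t2, t5, t3) reads {out.1, out.2, t2.1, t3.1, t3.2, t5.2} {t2.2, t5.1} (out.j = its outer ports)
after w3, the pattern on (t4, t1, t2, t5, t3) reads {out.1, t2.1, t3.1, t3.2, t5.2} {out.2, t4.1, t4.2} {t1.1} {t1.2} {t2.2, t5.1} (out.j = its outer ports)


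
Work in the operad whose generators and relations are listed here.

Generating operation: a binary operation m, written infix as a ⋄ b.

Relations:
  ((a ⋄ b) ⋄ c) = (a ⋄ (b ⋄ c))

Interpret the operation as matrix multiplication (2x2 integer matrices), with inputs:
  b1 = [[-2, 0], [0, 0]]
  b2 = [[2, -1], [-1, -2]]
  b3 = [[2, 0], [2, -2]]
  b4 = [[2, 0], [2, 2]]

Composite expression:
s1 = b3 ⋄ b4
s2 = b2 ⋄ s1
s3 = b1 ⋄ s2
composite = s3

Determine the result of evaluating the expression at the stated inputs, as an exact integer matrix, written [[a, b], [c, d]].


[[-16, -8], [0, 0]]


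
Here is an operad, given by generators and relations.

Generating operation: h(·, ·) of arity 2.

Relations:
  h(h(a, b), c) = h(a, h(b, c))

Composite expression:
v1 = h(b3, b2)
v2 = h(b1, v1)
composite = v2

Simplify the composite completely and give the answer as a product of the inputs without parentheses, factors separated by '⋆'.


b1 ⋆ b3 ⋆ b2

All parenthesizations of h agree; list the b-inputs left to right.
h(b3, b2) spells out as b3 ⋆ b2
h(b1, h(b3, b2)) spells out as b1 ⋆ b3 ⋆ b2


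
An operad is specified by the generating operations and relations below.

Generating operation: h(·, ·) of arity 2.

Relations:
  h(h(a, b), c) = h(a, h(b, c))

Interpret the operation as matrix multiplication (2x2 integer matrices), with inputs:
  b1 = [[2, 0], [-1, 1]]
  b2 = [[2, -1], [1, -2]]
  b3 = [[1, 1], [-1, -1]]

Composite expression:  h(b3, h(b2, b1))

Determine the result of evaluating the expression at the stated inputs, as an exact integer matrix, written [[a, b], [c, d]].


h(b2, b1) = [[5, -1], [4, -2]]
h(b3, h(b2, b1)) = [[9, -3], [-9, 3]]

[[9, -3], [-9, 3]]


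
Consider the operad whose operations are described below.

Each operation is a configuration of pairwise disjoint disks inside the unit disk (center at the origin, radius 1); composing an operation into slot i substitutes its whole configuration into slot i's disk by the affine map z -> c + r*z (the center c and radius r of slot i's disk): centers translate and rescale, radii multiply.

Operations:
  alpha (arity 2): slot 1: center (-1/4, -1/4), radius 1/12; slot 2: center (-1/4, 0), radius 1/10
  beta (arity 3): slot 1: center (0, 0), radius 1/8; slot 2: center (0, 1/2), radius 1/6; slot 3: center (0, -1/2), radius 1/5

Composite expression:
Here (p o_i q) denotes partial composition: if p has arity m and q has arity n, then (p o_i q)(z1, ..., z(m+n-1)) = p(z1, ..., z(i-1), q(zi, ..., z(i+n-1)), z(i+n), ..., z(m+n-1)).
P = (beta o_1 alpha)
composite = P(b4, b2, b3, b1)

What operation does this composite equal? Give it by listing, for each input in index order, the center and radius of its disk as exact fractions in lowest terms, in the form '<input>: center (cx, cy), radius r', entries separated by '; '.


b1: center (0, -1/2), radius 1/5; b2: center (-1/32, 0), radius 1/80; b3: center (0, 1/2), radius 1/6; b4: center (-1/32, -1/32), radius 1/96

Affine substitution under beta: radii multiply and b-centers shift.
for b4, the 2-step affine chain lands on center (-1/32, -1/32), radius 1/96
for b2, the 2-step affine chain lands on center (-1/32, 0), radius 1/80
for b3, the 1-step affine chain lands on center (0, 1/2), radius 1/6
for b1, the 1-step affine chain lands on center (0, -1/2), radius 1/5


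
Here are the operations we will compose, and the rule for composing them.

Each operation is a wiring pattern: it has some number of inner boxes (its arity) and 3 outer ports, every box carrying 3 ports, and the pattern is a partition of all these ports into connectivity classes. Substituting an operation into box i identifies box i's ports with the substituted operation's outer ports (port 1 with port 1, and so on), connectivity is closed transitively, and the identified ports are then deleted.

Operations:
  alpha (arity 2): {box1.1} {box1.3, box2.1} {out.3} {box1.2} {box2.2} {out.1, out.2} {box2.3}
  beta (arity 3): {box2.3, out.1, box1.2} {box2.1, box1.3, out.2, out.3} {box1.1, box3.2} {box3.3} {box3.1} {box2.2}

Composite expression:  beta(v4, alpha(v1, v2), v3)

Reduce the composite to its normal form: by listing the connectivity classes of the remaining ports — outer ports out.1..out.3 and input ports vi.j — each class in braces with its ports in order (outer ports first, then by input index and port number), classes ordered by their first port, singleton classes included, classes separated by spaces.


{out.1, v4.2} {out.2, out.3, v4.3} {v1.1} {v1.2} {v1.3, v2.1} {v2.2} {v2.3} {v3.1} {v3.2, v4.1} {v3.3}


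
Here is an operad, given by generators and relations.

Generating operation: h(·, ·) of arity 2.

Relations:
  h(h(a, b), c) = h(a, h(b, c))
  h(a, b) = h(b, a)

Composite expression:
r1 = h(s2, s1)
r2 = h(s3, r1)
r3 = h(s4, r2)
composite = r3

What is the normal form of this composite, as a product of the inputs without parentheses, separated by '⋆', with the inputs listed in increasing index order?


s1 ⋆ s2 ⋆ s3 ⋆ s4

With h associative and commutative, the s-input set is all that matters.
h(s2, s1) unparenthesizes to s2 ⋆ s1
h(s3, h(s2, s1)) unparenthesizes to s3 ⋆ s2 ⋆ s1
h(s4, h(s3, h(s2, s1))) unparenthesizes to s4 ⋆ s3 ⋆ s2 ⋆ s1
rearranged into index order: s1 ⋆ s2 ⋆ s3 ⋆ s4


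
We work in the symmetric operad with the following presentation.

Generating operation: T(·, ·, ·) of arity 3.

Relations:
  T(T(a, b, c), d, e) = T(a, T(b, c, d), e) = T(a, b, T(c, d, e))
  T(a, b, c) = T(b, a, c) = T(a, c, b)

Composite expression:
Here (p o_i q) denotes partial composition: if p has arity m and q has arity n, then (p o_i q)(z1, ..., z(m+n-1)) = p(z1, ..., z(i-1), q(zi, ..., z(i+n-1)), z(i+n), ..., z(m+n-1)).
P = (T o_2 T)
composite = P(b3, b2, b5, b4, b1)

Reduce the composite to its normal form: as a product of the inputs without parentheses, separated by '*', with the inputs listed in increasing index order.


b1 * b2 * b3 * b4 * b5

Shape and order are irrelevant to T; the b-input set decides.
T(b2, b5, b4) collapses to b2 * b5 * b4
T(b3, T(b2, b5, b4), b1) collapses to b3 * b2 * b5 * b4 * b1
sorting the factors by input index: b1 * b2 * b3 * b4 * b5


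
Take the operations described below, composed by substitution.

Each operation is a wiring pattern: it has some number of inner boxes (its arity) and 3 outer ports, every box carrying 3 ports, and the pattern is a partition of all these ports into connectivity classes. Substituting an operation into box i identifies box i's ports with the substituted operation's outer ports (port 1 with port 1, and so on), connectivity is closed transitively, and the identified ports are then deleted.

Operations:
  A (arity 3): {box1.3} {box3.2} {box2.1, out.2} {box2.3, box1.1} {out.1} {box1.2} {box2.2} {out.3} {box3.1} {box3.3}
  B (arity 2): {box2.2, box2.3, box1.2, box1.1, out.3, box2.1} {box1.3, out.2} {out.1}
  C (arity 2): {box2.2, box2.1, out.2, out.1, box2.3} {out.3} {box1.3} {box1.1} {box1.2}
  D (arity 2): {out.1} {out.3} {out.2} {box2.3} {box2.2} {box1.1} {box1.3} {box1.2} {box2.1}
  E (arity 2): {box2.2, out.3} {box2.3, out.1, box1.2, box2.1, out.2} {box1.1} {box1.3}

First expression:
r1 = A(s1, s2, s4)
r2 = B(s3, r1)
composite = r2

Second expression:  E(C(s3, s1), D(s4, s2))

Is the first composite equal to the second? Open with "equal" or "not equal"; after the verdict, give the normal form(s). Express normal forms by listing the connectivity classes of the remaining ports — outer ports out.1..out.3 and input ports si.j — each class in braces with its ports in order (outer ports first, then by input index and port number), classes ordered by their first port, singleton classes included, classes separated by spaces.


not equal — first {out.1} {out.2, s3.3} {out.3, s2.1, s3.1, s3.2} {s1.1, s2.3} {s1.2} {s1.3} {s2.2} {s4.1} {s4.2} {s4.3}, second {out.1, out.2, s1.1, s1.2, s1.3} {out.3} {s2.1} {s2.2} {s2.3} {s3.1} {s3.2} {s3.3} {s4.1} {s4.2} {s4.3}

The first composite normalizes to {out.1} {out.2, s3.3} {out.3, s2.1, s3.1, s3.2} {s1.1, s2.3} {s1.2} {s1.3} {s2.2} {s4.1} {s4.2} {s4.3}
The second composite normalizes to {out.1, out.2, s1.1, s1.2, s1.3} {out.3} {s2.1} {s2.2} {s2.3} {s3.1} {s3.2} {s3.3} {s4.1} {s4.2} {s4.3}
Distinct normal forms: not equal.


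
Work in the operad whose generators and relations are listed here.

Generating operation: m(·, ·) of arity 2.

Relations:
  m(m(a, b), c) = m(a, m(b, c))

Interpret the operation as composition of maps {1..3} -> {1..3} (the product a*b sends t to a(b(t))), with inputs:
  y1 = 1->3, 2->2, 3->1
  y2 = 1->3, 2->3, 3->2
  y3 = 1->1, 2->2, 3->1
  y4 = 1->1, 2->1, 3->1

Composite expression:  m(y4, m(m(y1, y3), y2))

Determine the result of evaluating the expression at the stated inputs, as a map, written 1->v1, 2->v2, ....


1->1, 2->1, 3->1

m(y1, y3) = 1->3, 2->2, 3->3
m(m(y1, y3), y2) = 1->3, 2->3, 3->2
m(y4, m(m(y1, y3), y2)) = 1->1, 2->1, 3->1


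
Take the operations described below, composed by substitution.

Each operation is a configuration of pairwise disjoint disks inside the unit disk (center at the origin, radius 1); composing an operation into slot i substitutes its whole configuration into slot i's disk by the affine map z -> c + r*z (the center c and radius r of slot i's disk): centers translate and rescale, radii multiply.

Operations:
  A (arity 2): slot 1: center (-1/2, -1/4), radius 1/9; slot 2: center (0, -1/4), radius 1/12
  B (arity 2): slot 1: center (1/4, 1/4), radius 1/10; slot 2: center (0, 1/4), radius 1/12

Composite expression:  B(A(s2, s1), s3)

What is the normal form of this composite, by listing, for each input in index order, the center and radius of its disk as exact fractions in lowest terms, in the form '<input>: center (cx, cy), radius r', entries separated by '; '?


Below B, radii multiply path by path; the s-disk centers shift.
input s2: applying the 2 nested substitutions gives center (1/5, 9/40), radius 1/90
input s1: applying the 2 nested substitutions gives center (1/4, 9/40), radius 1/120
input s3: applying the 1 nested substitution gives center (0, 1/4), radius 1/12

s1: center (1/4, 9/40), radius 1/120; s2: center (1/5, 9/40), radius 1/90; s3: center (0, 1/4), radius 1/12


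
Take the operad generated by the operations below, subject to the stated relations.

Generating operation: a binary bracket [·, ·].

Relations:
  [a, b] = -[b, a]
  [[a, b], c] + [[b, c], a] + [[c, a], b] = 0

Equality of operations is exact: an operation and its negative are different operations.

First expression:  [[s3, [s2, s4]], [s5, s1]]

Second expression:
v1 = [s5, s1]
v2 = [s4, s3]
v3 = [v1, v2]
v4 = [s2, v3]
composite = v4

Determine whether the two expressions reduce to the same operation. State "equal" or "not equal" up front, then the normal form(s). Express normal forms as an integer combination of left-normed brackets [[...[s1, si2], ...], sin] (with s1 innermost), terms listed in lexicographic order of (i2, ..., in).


In normal form, the first expression is -[[[[s1, s5], s2], s4], s3] + [[[[s1, s5], s3], s2], s4] - [[[[s1, s5], s3], s4], s2] + [[[[s1, s5], s4], s2], s3]
In normal form, the second expression is -[[[[s1, s5], s3], s4], s2] + [[[[s1, s5], s4], s3], s2]
The forms do not match — not equal.

not equal — first -[[[[s1, s5], s2], s4], s3] + [[[[s1, s5], s3], s2], s4] - [[[[s1, s5], s3], s4], s2] + [[[[s1, s5], s4], s2], s3], second -[[[[s1, s5], s3], s4], s2] + [[[[s1, s5], s4], s3], s2]


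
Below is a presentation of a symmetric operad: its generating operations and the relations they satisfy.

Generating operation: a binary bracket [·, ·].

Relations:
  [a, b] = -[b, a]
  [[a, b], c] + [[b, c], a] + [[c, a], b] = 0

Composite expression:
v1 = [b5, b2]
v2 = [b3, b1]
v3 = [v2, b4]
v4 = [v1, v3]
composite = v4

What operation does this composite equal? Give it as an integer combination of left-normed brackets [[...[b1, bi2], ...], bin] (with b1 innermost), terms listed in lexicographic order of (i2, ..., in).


-[[[[b1, b3], b4], b2], b5] + [[[[b1, b3], b4], b5], b2]


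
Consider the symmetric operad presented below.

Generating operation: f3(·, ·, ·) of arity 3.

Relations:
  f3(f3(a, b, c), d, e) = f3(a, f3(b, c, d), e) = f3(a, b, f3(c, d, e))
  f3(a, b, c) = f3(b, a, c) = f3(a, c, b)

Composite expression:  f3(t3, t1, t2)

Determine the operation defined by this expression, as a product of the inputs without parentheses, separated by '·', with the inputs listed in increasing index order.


t1 · t2 · t3

Shape and order are irrelevant to f3; the t-input set decides.
f3(t3, t1, t2) spells out as t3 · t1 · t2
commutativity sorts the factors: t1 · t2 · t3


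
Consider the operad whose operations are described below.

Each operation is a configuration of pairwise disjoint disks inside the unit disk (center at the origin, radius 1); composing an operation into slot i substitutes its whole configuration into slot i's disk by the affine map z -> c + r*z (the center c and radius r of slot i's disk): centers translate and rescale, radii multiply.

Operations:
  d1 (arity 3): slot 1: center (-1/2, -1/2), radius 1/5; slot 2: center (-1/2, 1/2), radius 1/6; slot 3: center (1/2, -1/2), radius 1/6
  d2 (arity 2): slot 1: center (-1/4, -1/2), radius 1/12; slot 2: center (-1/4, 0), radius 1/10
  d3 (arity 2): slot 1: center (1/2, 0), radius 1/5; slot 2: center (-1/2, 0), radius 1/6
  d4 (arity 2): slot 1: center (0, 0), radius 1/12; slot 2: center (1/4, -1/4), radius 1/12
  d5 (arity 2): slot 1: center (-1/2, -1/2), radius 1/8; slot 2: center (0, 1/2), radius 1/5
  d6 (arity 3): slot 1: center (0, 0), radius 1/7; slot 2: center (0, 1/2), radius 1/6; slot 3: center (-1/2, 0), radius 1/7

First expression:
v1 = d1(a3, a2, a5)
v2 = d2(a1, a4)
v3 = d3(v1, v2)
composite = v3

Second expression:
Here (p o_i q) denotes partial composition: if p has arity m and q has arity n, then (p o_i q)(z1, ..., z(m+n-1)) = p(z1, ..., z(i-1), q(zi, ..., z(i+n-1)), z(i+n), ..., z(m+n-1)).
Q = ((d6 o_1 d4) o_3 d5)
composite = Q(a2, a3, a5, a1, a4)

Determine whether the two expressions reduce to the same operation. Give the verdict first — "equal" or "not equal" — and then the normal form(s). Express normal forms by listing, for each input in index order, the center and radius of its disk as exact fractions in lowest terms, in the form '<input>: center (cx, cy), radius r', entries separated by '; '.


not equal: they reduce to a1: center (-13/24, -1/12), radius 1/72; a2: center (2/5, 1/10), radius 1/30; a3: center (2/5, -1/10), radius 1/25; a4: center (-13/24, 0), radius 1/60; a5: center (3/5, -1/10), radius 1/30 and a1: center (0, 7/12), radius 1/30; a2: center (0, 0), radius 1/84; a3: center (1/28, -1/28), radius 1/84; a4: center (-1/2, 0), radius 1/7; a5: center (-1/12, 5/12), radius 1/48

The first expression reduces to a1: center (-13/24, -1/12), radius 1/72; a2: center (2/5, 1/10), radius 1/30; a3: center (2/5, -1/10), radius 1/25; a4: center (-13/24, 0), radius 1/60; a5: center (3/5, -1/10), radius 1/30
The second expression reduces to a1: center (0, 7/12), radius 1/30; a2: center (0, 0), radius 1/84; a3: center (1/28, -1/28), radius 1/84; a4: center (-1/2, 0), radius 1/7; a5: center (-1/12, 5/12), radius 1/48
Different reductions; not equal.


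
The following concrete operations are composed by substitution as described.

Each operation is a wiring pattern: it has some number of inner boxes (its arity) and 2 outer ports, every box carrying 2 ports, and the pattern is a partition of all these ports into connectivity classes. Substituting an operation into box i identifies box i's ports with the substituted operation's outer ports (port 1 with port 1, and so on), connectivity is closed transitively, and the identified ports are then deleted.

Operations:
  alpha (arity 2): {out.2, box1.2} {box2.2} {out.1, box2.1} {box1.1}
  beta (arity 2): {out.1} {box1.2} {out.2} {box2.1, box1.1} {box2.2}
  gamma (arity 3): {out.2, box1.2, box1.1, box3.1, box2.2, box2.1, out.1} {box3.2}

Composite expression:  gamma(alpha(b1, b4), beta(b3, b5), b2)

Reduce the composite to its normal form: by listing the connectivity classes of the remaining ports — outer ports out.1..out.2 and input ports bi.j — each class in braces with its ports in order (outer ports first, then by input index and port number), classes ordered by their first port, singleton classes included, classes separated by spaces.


{out.1, out.2, b1.2, b2.1, b4.1} {b1.1} {b2.2} {b3.1, b5.1} {b3.2} {b4.2} {b5.2}

Two ports join when wires chain via gamma-identified ports.
stage alpha: inputs (b1, b4), connectivity {out.1, b4.1} {out.2, b1.2} {b1.1} {b4.2}, out.j its boundary
stage beta: inputs (b3, b5), connectivity {out.1} {out.2} {b3.1, b5.1} {b3.2} {b5.2}, out.j its boundary
stage gamma: inputs (b1, b4, b3, b5, b2), connectivity {out.1, out.2, b1.2, b2.1, b4.1} {b1.1} {b2.2} {b3.1, b5.1} {b3.2} {b4.2} {b5.2}, out.j its boundary
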